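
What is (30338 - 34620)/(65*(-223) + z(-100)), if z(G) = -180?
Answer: 4282/14675 ≈ 0.29179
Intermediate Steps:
(30338 - 34620)/(65*(-223) + z(-100)) = (30338 - 34620)/(65*(-223) - 180) = -4282/(-14495 - 180) = -4282/(-14675) = -4282*(-1/14675) = 4282/14675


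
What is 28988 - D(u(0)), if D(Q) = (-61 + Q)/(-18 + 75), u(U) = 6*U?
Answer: 1652377/57 ≈ 28989.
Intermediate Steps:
D(Q) = -61/57 + Q/57 (D(Q) = (-61 + Q)/57 = (-61 + Q)*(1/57) = -61/57 + Q/57)
28988 - D(u(0)) = 28988 - (-61/57 + (6*0)/57) = 28988 - (-61/57 + (1/57)*0) = 28988 - (-61/57 + 0) = 28988 - 1*(-61/57) = 28988 + 61/57 = 1652377/57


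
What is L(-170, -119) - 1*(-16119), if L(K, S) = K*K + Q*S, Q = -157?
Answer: 63702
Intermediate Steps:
L(K, S) = K² - 157*S (L(K, S) = K*K - 157*S = K² - 157*S)
L(-170, -119) - 1*(-16119) = ((-170)² - 157*(-119)) - 1*(-16119) = (28900 + 18683) + 16119 = 47583 + 16119 = 63702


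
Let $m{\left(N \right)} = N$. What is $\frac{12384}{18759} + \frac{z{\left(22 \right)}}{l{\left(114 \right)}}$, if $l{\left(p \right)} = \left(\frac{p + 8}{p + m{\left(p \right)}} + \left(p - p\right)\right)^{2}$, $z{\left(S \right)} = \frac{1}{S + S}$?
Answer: $\frac{189279165}{255941543} \approx 0.73954$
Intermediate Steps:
$z{\left(S \right)} = \frac{1}{2 S}$
$l{\left(p \right)} = \frac{\left(8 + p\right)^{2}}{4 p^{2}}$ ($l{\left(p \right)} = \left(\frac{p + 8}{p + p} + \left(p - p\right)\right)^{2} = \left(\frac{8 + p}{2 p} + 0\right)^{2} = \left(\frac{8 + p}{2 p}\right)^{2} = \frac{\left(8 + p\right)^{2}}{4 p^{2}}$)
$\frac{12384}{18759} + \frac{z{\left(22 \right)}}{l{\left(114 \right)}} = \frac{12384}{18759} + \frac{\frac{1}{2} \cdot \frac{1}{22}}{\frac{1}{4} \cdot \frac{1}{12996} \left(8 + 114\right)^{2}} = 12384 \cdot \frac{1}{18759} + \frac{\frac{1}{2} \cdot \frac{1}{22}}{\frac{1}{4} \cdot \frac{1}{12996} \cdot 122^{2}} = \frac{4128}{6253} + \frac{1}{44 \cdot \frac{1}{4} \cdot \frac{1}{12996} \cdot 14884} = \frac{4128}{6253} + \frac{1}{44 \cdot \frac{3721}{12996}} = \frac{4128}{6253} + \frac{1}{44} \cdot \frac{12996}{3721} = \frac{4128}{6253} + \frac{3249}{40931} = \frac{189279165}{255941543}$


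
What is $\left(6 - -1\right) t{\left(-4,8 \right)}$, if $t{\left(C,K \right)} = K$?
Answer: $56$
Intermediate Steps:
$\left(6 - -1\right) t{\left(-4,8 \right)} = \left(6 - -1\right) 8 = \left(6 + \left(-14 + 15\right)\right) 8 = \left(6 + 1\right) 8 = 7 \cdot 8 = 56$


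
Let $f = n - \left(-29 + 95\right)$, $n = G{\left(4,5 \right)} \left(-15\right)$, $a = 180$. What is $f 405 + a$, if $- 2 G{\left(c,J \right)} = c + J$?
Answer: $\frac{1575}{2} \approx 787.5$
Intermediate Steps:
$G{\left(c,J \right)} = - \frac{J}{2} - \frac{c}{2}$ ($G{\left(c,J \right)} = - \frac{c + J}{2} = - \frac{J + c}{2} = - \frac{J}{2} - \frac{c}{2}$)
$n = \frac{135}{2}$ ($n = \left(\left(- \frac{1}{2}\right) 5 - 2\right) \left(-15\right) = \left(- \frac{5}{2} - 2\right) \left(-15\right) = \left(- \frac{9}{2}\right) \left(-15\right) = \frac{135}{2} \approx 67.5$)
$f = \frac{3}{2}$ ($f = \frac{135}{2} - \left(-29 + 95\right) = \frac{135}{2} - 66 = \frac{3}{2} \approx 1.5$)
$f 405 + a = \frac{3}{2} \cdot 405 + 180 = \frac{1215}{2} + 180 = \frac{1575}{2}$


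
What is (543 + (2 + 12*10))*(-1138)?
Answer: -756770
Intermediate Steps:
(543 + (2 + 12*10))*(-1138) = (543 + (2 + 120))*(-1138) = (543 + 122)*(-1138) = 665*(-1138) = -756770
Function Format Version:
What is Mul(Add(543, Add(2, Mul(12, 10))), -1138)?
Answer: -756770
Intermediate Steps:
Mul(Add(543, Add(2, Mul(12, 10))), -1138) = Mul(Add(543, Add(2, 120)), -1138) = Mul(Add(543, 122), -1138) = Mul(665, -1138) = -756770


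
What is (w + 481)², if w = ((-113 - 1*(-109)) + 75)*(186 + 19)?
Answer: 226081296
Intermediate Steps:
w = 14555 (w = ((-113 + 109) + 75)*205 = (-4 + 75)*205 = 71*205 = 14555)
(w + 481)² = (14555 + 481)² = 15036² = 226081296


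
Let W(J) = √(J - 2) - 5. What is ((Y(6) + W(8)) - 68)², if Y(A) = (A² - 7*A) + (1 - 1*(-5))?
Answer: (73 - √6)² ≈ 4977.4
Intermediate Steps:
W(J) = -5 + √(-2 + J) (W(J) = √(-2 + J) - 5 = -5 + √(-2 + J))
Y(A) = 6 + A² - 7*A (Y(A) = (A² - 7*A) + (1 + 5) = (A² - 7*A) + 6 = 6 + A² - 7*A)
((Y(6) + W(8)) - 68)² = (((6 + 6² - 7*6) + (-5 + √(-2 + 8))) - 68)² = (((6 + 36 - 42) + (-5 + √6)) - 68)² = ((0 + (-5 + √6)) - 68)² = ((-5 + √6) - 68)² = (-73 + √6)²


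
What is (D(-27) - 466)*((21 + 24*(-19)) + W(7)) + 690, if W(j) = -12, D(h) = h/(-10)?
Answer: 2077851/10 ≈ 2.0779e+5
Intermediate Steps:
D(h) = -h/10 (D(h) = h*(-⅒) = -h/10)
(D(-27) - 466)*((21 + 24*(-19)) + W(7)) + 690 = (-⅒*(-27) - 466)*((21 + 24*(-19)) - 12) + 690 = (27/10 - 466)*((21 - 456) - 12) + 690 = -4633*(-435 - 12)/10 + 690 = -4633/10*(-447) + 690 = 2070951/10 + 690 = 2077851/10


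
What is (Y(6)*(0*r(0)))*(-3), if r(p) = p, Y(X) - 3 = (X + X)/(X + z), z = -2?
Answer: 0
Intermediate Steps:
Y(X) = 3 + 2*X/(-2 + X) (Y(X) = 3 + (X + X)/(X - 2) = 3 + (2*X)/(-2 + X) = 3 + 2*X/(-2 + X))
(Y(6)*(0*r(0)))*(-3) = (((-6 + 5*6)/(-2 + 6))*(0*0))*(-3) = (((-6 + 30)/4)*0)*(-3) = (((1/4)*24)*0)*(-3) = (6*0)*(-3) = 0*(-3) = 0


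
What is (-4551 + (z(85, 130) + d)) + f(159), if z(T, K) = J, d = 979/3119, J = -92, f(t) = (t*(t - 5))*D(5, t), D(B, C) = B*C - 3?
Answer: 60472011990/3119 ≈ 1.9388e+7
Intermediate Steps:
D(B, C) = -3 + B*C
f(t) = t*(-5 + t)*(-3 + 5*t) (f(t) = (t*(t - 5))*(-3 + 5*t) = (t*(-5 + t))*(-3 + 5*t) = t*(-5 + t)*(-3 + 5*t))
d = 979/3119 (d = 979*(1/3119) = 979/3119 ≈ 0.31388)
z(T, K) = -92
(-4551 + (z(85, 130) + d)) + f(159) = (-4551 + (-92 + 979/3119)) + 159*(-5 + 159)*(-3 + 5*159) = (-4551 - 285969/3119) + 159*154*(-3 + 795) = -14480538/3119 + 159*154*792 = -14480538/3119 + 19392912 = 60472011990/3119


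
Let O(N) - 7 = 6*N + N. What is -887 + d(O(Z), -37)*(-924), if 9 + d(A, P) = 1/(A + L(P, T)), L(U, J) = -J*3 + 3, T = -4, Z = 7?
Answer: 526535/71 ≈ 7416.0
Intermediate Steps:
L(U, J) = 3 - 3*J (L(U, J) = -3*J + 3 = 3 - 3*J)
O(N) = 7 + 7*N (O(N) = 7 + (6*N + N) = 7 + 7*N)
d(A, P) = -9 + 1/(15 + A) (d(A, P) = -9 + 1/(A + (3 - 3*(-4))) = -9 + 1/(A + (3 + 12)) = -9 + 1/(A + 15) = -9 + 1/(15 + A))
-887 + d(O(Z), -37)*(-924) = -887 + ((-134 - 9*(7 + 7*7))/(15 + (7 + 7*7)))*(-924) = -887 + ((-134 - 9*(7 + 49))/(15 + (7 + 49)))*(-924) = -887 + ((-134 - 9*56)/(15 + 56))*(-924) = -887 + ((-134 - 504)/71)*(-924) = -887 + ((1/71)*(-638))*(-924) = -887 - 638/71*(-924) = -887 + 589512/71 = 526535/71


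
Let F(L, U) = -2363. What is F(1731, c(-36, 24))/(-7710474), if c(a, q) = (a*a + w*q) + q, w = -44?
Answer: 2363/7710474 ≈ 0.00030647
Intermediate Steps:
c(a, q) = a² - 43*q (c(a, q) = (a*a - 44*q) + q = (a² - 44*q) + q = a² - 43*q)
F(1731, c(-36, 24))/(-7710474) = -2363/(-7710474) = -2363*(-1/7710474) = 2363/7710474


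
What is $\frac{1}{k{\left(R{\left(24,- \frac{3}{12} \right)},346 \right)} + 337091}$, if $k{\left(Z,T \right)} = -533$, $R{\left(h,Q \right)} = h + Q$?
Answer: $\frac{1}{336558} \approx 2.9713 \cdot 10^{-6}$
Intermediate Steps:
$R{\left(h,Q \right)} = Q + h$
$\frac{1}{k{\left(R{\left(24,- \frac{3}{12} \right)},346 \right)} + 337091} = \frac{1}{-533 + 337091} = \frac{1}{336558}$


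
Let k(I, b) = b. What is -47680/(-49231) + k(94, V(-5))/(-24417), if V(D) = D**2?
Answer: 1162971785/1202073327 ≈ 0.96747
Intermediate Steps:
-47680/(-49231) + k(94, V(-5))/(-24417) = -47680/(-49231) + (-5)**2/(-24417) = -47680*(-1/49231) + 25*(-1/24417) = 47680/49231 - 25/24417 = 1162971785/1202073327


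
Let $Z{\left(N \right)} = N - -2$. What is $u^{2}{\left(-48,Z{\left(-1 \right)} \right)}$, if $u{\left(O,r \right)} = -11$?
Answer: $121$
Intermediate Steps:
$Z{\left(N \right)} = 2 + N$ ($Z{\left(N \right)} = N + 2 = 2 + N$)
$u^{2}{\left(-48,Z{\left(-1 \right)} \right)} = \left(-11\right)^{2} = 121$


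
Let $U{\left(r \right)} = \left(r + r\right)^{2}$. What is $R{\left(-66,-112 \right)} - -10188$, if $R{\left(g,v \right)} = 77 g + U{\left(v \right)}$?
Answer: $55282$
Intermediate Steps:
$U{\left(r \right)} = 4 r^{2}$ ($U{\left(r \right)} = \left(2 r\right)^{2} = 4 r^{2}$)
$R{\left(g,v \right)} = 4 v^{2} + 77 g$ ($R{\left(g,v \right)} = 77 g + 4 v^{2} = 4 v^{2} + 77 g$)
$R{\left(-66,-112 \right)} - -10188 = \left(4 \left(-112\right)^{2} + 77 \left(-66\right)\right) - -10188 = \left(4 \cdot 12544 - 5082\right) + 10188 = \left(50176 - 5082\right) + 10188 = 45094 + 10188 = 55282$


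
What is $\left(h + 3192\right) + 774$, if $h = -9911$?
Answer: $-5945$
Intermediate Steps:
$\left(h + 3192\right) + 774 = \left(-9911 + 3192\right) + 774 = -6719 + 774 = -5945$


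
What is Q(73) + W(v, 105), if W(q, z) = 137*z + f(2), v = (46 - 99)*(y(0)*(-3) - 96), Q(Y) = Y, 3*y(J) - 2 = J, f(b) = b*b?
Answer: 14462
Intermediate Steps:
f(b) = b²
y(J) = ⅔ + J/3
v = 5194 (v = (46 - 99)*((⅔ + (⅓)*0)*(-3) - 96) = -53*((⅔ + 0)*(-3) - 96) = -53*((⅔)*(-3) - 96) = -53*(-2 - 96) = -53*(-98) = 5194)
W(q, z) = 4 + 137*z (W(q, z) = 137*z + 2² = 137*z + 4 = 4 + 137*z)
Q(73) + W(v, 105) = 73 + (4 + 137*105) = 73 + (4 + 14385) = 73 + 14389 = 14462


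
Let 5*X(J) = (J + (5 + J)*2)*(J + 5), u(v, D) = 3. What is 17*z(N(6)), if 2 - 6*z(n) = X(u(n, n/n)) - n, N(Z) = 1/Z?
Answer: -14399/180 ≈ -79.994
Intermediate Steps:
X(J) = (5 + J)*(10 + 3*J)/5 (X(J) = ((J + (5 + J)*2)*(J + 5))/5 = ((J + (10 + 2*J))*(5 + J))/5 = ((10 + 3*J)*(5 + J))/5 = ((5 + J)*(10 + 3*J))/5 = (5 + J)*(10 + 3*J)/5)
N(Z) = 1/Z
z(n) = -71/15 + n/6 (z(n) = ⅓ - ((10 + 5*3 + (⅗)*3²) - n)/6 = ⅓ - ((10 + 15 + (⅗)*9) - n)/6 = ⅓ - ((10 + 15 + 27/5) - n)/6 = ⅓ - (152/5 - n)/6 = ⅓ + (-76/15 + n/6) = -71/15 + n/6)
17*z(N(6)) = 17*(-71/15 + (⅙)/6) = 17*(-71/15 + (⅙)*(⅙)) = 17*(-71/15 + 1/36) = 17*(-847/180) = -14399/180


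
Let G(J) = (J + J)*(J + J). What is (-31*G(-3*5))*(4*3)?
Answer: -334800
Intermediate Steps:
G(J) = 4*J² (G(J) = (2*J)*(2*J) = 4*J²)
(-31*G(-3*5))*(4*3) = (-124*(-3*5)²)*(4*3) = -124*(-15)²*12 = -124*225*12 = -31*900*12 = -27900*12 = -334800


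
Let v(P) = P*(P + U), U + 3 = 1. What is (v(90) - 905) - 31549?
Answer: -24534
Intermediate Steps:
U = -2 (U = -3 + 1 = -2)
v(P) = P*(-2 + P) (v(P) = P*(P - 2) = P*(-2 + P))
(v(90) - 905) - 31549 = (90*(-2 + 90) - 905) - 31549 = (90*88 - 905) - 31549 = (7920 - 905) - 31549 = 7015 - 31549 = -24534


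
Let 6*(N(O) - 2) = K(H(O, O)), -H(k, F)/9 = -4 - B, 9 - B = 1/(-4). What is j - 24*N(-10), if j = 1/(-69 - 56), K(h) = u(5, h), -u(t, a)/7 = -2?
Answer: -13001/125 ≈ -104.01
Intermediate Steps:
u(t, a) = 14 (u(t, a) = -7*(-2) = 14)
B = 37/4 (B = 9 - 1/(-4) = 9 - (-1)/4 = 9 - 1*(-1/4) = 9 + 1/4 = 37/4 ≈ 9.2500)
H(k, F) = 477/4 (H(k, F) = -9*(-4 - 1*37/4) = -9*(-4 - 37/4) = -9*(-53/4) = 477/4)
K(h) = 14
j = -1/125 (j = 1/(-125) = -1/125 ≈ -0.0080000)
N(O) = 13/3 (N(O) = 2 + (1/6)*14 = 2 + 7/3 = 13/3)
j - 24*N(-10) = -1/125 - 24*13/3 = -1/125 - 104 = -13001/125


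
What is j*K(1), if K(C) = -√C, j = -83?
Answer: 83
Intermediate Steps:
j*K(1) = -(-83)*√1 = -(-83) = -83*(-1) = 83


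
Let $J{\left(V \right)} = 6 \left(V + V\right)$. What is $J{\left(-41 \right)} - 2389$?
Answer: $-2881$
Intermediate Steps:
$J{\left(V \right)} = 12 V$ ($J{\left(V \right)} = 6 \cdot 2 V = 12 V$)
$J{\left(-41 \right)} - 2389 = 12 \left(-41\right) - 2389 = -492 - 2389 = -2881$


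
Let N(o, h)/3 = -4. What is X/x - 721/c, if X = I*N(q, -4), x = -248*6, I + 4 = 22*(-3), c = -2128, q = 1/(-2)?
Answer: -2127/9424 ≈ -0.22570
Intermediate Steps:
q = -½ ≈ -0.50000
N(o, h) = -12 (N(o, h) = 3*(-4) = -12)
I = -70 (I = -4 + 22*(-3) = -4 - 66 = -70)
x = -1488
X = 840 (X = -70*(-12) = 840)
X/x - 721/c = 840/(-1488) - 721/(-2128) = 840*(-1/1488) - 721*(-1/2128) = -35/62 + 103/304 = -2127/9424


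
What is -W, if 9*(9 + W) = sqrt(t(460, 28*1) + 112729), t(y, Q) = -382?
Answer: 9 - sqrt(1387) ≈ -28.242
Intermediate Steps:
W = -9 + sqrt(1387) (W = -9 + sqrt(-382 + 112729)/9 = -9 + sqrt(112347)/9 = -9 + (9*sqrt(1387))/9 = -9 + sqrt(1387) ≈ 28.242)
-W = -(-9 + sqrt(1387)) = 9 - sqrt(1387)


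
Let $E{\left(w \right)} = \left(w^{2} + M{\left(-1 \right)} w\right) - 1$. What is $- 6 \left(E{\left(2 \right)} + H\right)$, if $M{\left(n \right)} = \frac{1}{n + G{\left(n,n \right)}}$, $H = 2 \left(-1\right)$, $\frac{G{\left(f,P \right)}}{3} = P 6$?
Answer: $- \frac{102}{19} \approx -5.3684$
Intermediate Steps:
$G{\left(f,P \right)} = 18 P$ ($G{\left(f,P \right)} = 3 P 6 = 3 \cdot 6 P = 18 P$)
$H = -2$
$M{\left(n \right)} = \frac{1}{19 n}$ ($M{\left(n \right)} = \frac{1}{n + 18 n} = \frac{1}{19 n}$)
$E{\left(w \right)} = -1 + w^{2} - \frac{w}{19}$ ($E{\left(w \right)} = \left(w^{2} + \frac{1}{19 \left(-1\right)} w\right) - 1 = \left(w^{2} + \frac{1}{19} \left(-1\right) w\right) - 1 = \left(w^{2} - \frac{w}{19}\right) - 1 = -1 + w^{2} - \frac{w}{19}$)
$- 6 \left(E{\left(2 \right)} + H\right) = - 6 \left(\left(-1 + 2^{2} - \frac{2}{19}\right) - 2\right) = - 6 \left(\left(-1 + 4 - \frac{2}{19}\right) - 2\right) = - 6 \left(\frac{55}{19} - 2\right) = \left(-6\right) \frac{17}{19} = - \frac{102}{19}$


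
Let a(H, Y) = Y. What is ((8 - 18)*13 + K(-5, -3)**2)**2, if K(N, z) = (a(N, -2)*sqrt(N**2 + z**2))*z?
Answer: 1196836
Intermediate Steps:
K(N, z) = -2*z*sqrt(N**2 + z**2) (K(N, z) = (-2*sqrt(N**2 + z**2))*z = -2*z*sqrt(N**2 + z**2))
((8 - 18)*13 + K(-5, -3)**2)**2 = ((8 - 18)*13 + (-2*(-3)*sqrt((-5)**2 + (-3)**2))**2)**2 = (-10*13 + (-2*(-3)*sqrt(25 + 9))**2)**2 = (-130 + (-2*(-3)*sqrt(34))**2)**2 = (-130 + (6*sqrt(34))**2)**2 = (-130 + 1224)**2 = 1094**2 = 1196836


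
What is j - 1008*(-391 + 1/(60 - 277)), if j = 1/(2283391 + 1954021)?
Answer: 51773174406175/131359772 ≈ 3.9413e+5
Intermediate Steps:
j = 1/4237412 ≈ 2.3599e-7
j - 1008*(-391 + 1/(60 - 277)) = 1/4237412 - 1008*(-391 + 1/(60 - 277)) = 1/4237412 - 1008*(-391 + 1/(-217)) = 1/4237412 - 1008*(-391 - 1/217) = 1/4237412 - 1008*(-84848)/217 = 1/4237412 - 1*(-12218112/31) = 1/4237412 + 12218112/31 = 51773174406175/131359772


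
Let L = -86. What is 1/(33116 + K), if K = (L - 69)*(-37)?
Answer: 1/38851 ≈ 2.5739e-5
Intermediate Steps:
K = 5735 (K = (-86 - 69)*(-37) = -155*(-37) = 5735)
1/(33116 + K) = 1/(33116 + 5735) = 1/38851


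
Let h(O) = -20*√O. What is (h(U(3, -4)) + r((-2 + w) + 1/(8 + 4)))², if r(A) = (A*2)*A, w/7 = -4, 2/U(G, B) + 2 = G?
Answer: 16614459361/5184 - 644405*√2/9 ≈ 3.1037e+6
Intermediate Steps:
U(G, B) = 2/(-2 + G)
w = -28 (w = 7*(-4) = -28)
r(A) = 2*A² (r(A) = (2*A)*A = 2*A²)
(h(U(3, -4)) + r((-2 + w) + 1/(8 + 4)))² = (-20*√2/√(-2 + 3) + 2*((-2 - 28) + 1/(8 + 4))²)² = (-20*√2 + 2*(-30 + 1/12)²)² = (-20*√2 + 2*(-359/12)²)² = (-20*√2 + 2*(128881/144))² = (-20*√2 + 128881/72)² = (128881/72 - 20*√2)²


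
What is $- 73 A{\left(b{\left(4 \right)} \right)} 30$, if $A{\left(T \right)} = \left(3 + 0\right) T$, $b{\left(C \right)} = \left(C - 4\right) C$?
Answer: $0$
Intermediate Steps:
$b{\left(C \right)} = C \left(-4 + C\right)$ ($b{\left(C \right)} = \left(-4 + C\right) C = C \left(-4 + C\right)$)
$A{\left(T \right)} = 3 T$
$- 73 A{\left(b{\left(4 \right)} \right)} 30 = - 73 \cdot 3 \cdot 4 \left(-4 + 4\right) 30 = - 73 \cdot 3 \cdot 4 \cdot 0 \cdot 30 = - 73 \cdot 3 \cdot 0 \cdot 30 = \left(-73\right) 0 \cdot 30 = 0 \cdot 30 = 0$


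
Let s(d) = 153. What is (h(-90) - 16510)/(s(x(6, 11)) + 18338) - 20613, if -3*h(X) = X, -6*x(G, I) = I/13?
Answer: -381171463/18491 ≈ -20614.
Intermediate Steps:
x(G, I) = -I/78 (x(G, I) = -I/(6*13) = -I/78)
h(X) = -X/3
(h(-90) - 16510)/(s(x(6, 11)) + 18338) - 20613 = (-⅓*(-90) - 16510)/(153 + 18338) - 20613 = (30 - 16510)/18491 - 20613 = -16480*1/18491 - 20613 = -16480/18491 - 20613 = -381171463/18491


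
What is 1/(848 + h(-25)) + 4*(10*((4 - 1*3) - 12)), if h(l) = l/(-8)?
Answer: -2995952/6809 ≈ -440.00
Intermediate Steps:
h(l) = -l/8 (h(l) = l*(-1/8) = -l/8)
1/(848 + h(-25)) + 4*(10*((4 - 1*3) - 12)) = 1/(848 - 1/8*(-25)) + 4*(10*((4 - 1*3) - 12)) = 1/(848 + 25/8) + 4*(10*((4 - 3) - 12)) = 1/(6809/8) + 4*(10*(1 - 12)) = 8/6809 + 4*(10*(-11)) = 8/6809 + 4*(-110) = 8/6809 - 440 = -2995952/6809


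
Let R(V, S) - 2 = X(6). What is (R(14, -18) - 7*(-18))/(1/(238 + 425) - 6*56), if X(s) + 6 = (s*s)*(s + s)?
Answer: -367302/222767 ≈ -1.6488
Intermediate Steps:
X(s) = -6 + 2*s³ (X(s) = -6 + (s*s)*(s + s) = -6 + s²*(2*s) = -6 + 2*s³)
R(V, S) = 428 (R(V, S) = 2 + (-6 + 2*6³) = 2 + (-6 + 2*216) = 2 + (-6 + 432) = 2 + 426 = 428)
(R(14, -18) - 7*(-18))/(1/(238 + 425) - 6*56) = (428 - 7*(-18))/(1/(238 + 425) - 6*56) = (428 + 126)/(1/663 - 336) = 554/(1/663 - 336) = 554/(-222767/663) = 554*(-663/222767) = -367302/222767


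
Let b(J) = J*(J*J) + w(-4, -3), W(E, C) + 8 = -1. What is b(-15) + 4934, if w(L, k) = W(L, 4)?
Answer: 1550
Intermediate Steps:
W(E, C) = -9 (W(E, C) = -8 - 1 = -9)
w(L, k) = -9
b(J) = -9 + J³ (b(J) = J*(J*J) - 9 = J*J² - 9 = J³ - 9 = -9 + J³)
b(-15) + 4934 = (-9 + (-15)³) + 4934 = (-9 - 3375) + 4934 = -3384 + 4934 = 1550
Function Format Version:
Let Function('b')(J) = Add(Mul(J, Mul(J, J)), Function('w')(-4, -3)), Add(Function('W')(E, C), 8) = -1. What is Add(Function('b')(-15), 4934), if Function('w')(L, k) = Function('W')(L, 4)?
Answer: 1550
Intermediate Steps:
Function('W')(E, C) = -9 (Function('W')(E, C) = Add(-8, -1) = -9)
Function('w')(L, k) = -9
Function('b')(J) = Add(-9, Pow(J, 3)) (Function('b')(J) = Add(Mul(J, Mul(J, J)), -9) = Add(Mul(J, Pow(J, 2)), -9) = Add(Pow(J, 3), -9) = Add(-9, Pow(J, 3)))
Add(Function('b')(-15), 4934) = Add(Add(-9, Pow(-15, 3)), 4934) = Add(Add(-9, -3375), 4934) = Add(-3384, 4934) = 1550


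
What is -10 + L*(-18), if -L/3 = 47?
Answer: 2528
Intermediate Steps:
L = -141 (L = -3*47 = -141)
-10 + L*(-18) = -10 - 141*(-18) = -10 + 2538 = 2528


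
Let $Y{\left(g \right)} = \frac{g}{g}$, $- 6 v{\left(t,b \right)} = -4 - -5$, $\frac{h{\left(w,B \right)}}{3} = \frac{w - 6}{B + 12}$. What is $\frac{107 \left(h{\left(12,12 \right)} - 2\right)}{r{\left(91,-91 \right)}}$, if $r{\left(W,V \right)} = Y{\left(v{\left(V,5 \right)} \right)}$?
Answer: $- \frac{535}{4} \approx -133.75$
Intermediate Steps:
$h{\left(w,B \right)} = \frac{3 \left(-6 + w\right)}{12 + B}$ ($h{\left(w,B \right)} = 3 \frac{w - 6}{B + 12} = 3 \frac{-6 + w}{12 + B} = \frac{3 \left(-6 + w\right)}{12 + B}$)
$v{\left(t,b \right)} = - \frac{1}{6}$ ($v{\left(t,b \right)} = - \frac{-4 - -5}{6} = - \frac{-4 + 5}{6} = \left(- \frac{1}{6}\right) 1 = - \frac{1}{6}$)
$Y{\left(g \right)} = 1$
$r{\left(W,V \right)} = 1$
$\frac{107 \left(h{\left(12,12 \right)} - 2\right)}{r{\left(91,-91 \right)}} = \frac{107 \left(\frac{3 \left(-6 + 12\right)}{12 + 12} - 2\right)}{1} = 107 \left(3 \cdot \frac{1}{24} \cdot 6 - 2\right) 1 = 107 \left(\frac{3}{4} - 2\right) 1 = 107 \left(- \frac{5}{4}\right) 1 = \left(- \frac{535}{4}\right) 1 = - \frac{535}{4}$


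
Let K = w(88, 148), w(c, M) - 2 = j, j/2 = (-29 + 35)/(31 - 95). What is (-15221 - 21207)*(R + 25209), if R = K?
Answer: -3673517911/4 ≈ -9.1838e+8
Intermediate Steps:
j = -3/16 (j = 2*((-29 + 35)/(31 - 95)) = 2*(6/(-64)) = 2*(6*(-1/64)) = 2*(-3/32) = -3/16 ≈ -0.18750)
w(c, M) = 29/16 (w(c, M) = 2 - 3/16 = 29/16)
K = 29/16 ≈ 1.8125
R = 29/16 ≈ 1.8125
(-15221 - 21207)*(R + 25209) = (-15221 - 21207)*(29/16 + 25209) = -36428*403373/16 = -3673517911/4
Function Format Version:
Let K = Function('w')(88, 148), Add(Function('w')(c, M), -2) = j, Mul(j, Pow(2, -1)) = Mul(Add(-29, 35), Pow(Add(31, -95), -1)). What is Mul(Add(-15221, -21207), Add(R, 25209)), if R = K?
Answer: Rational(-3673517911, 4) ≈ -9.1838e+8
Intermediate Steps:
j = Rational(-3, 16) (j = Mul(2, Mul(Add(-29, 35), Pow(Add(31, -95), -1))) = Mul(2, Mul(6, Pow(-64, -1))) = Mul(2, Mul(6, Rational(-1, 64))) = Mul(2, Rational(-3, 32)) = Rational(-3, 16) ≈ -0.18750)
Function('w')(c, M) = Rational(29, 16) (Function('w')(c, M) = Add(2, Rational(-3, 16)) = Rational(29, 16))
K = Rational(29, 16) ≈ 1.8125
R = Rational(29, 16) ≈ 1.8125
Mul(Add(-15221, -21207), Add(R, 25209)) = Mul(Add(-15221, -21207), Add(Rational(29, 16), 25209)) = Mul(-36428, Rational(403373, 16)) = Rational(-3673517911, 4)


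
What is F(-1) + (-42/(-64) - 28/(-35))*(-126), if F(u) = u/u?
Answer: -14599/80 ≈ -182.49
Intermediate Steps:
F(u) = 1
F(-1) + (-42/(-64) - 28/(-35))*(-126) = 1 + (-42/(-64) - 28/(-35))*(-126) = 1 + (-42*(-1/64) - 28*(-1/35))*(-126) = 1 + (21/32 + 4/5)*(-126) = 1 + (233/160)*(-126) = 1 - 14679/80 = -14599/80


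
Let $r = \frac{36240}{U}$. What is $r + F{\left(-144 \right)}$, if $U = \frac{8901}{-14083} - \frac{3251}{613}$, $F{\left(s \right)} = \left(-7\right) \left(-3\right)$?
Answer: $- \frac{155889745947}{25620073} \approx -6084.7$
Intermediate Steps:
$F{\left(s \right)} = 21$
$U = - \frac{51240146}{8632879}$ ($U = 8901 \left(- \frac{1}{14083}\right) - \frac{3251}{613} = - \frac{8901}{14083} - \frac{3251}{613} = - \frac{51240146}{8632879} \approx -5.9355$)
$r = - \frac{156427767480}{25620073}$ ($r = \frac{36240}{- \frac{51240146}{8632879}} = 36240 \left(- \frac{8632879}{51240146}\right) = - \frac{156427767480}{25620073} \approx -6105.7$)
$r + F{\left(-144 \right)} = - \frac{156427767480}{25620073} + 21 = - \frac{155889745947}{25620073}$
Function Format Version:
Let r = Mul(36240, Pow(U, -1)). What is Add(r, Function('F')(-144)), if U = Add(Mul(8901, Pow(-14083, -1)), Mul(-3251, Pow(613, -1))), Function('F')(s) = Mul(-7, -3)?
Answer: Rational(-155889745947, 25620073) ≈ -6084.7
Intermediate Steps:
Function('F')(s) = 21
U = Rational(-51240146, 8632879) (U = Add(Mul(8901, Rational(-1, 14083)), Mul(-3251, Rational(1, 613))) = Add(Rational(-8901, 14083), Rational(-3251, 613)) = Rational(-51240146, 8632879) ≈ -5.9355)
r = Rational(-156427767480, 25620073) (r = Mul(36240, Pow(Rational(-51240146, 8632879), -1)) = Mul(36240, Rational(-8632879, 51240146)) = Rational(-156427767480, 25620073) ≈ -6105.7)
Add(r, Function('F')(-144)) = Add(Rational(-156427767480, 25620073), 21) = Rational(-155889745947, 25620073)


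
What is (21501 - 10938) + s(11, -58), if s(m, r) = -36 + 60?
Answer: 10587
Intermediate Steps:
s(m, r) = 24
(21501 - 10938) + s(11, -58) = (21501 - 10938) + 24 = 10563 + 24 = 10587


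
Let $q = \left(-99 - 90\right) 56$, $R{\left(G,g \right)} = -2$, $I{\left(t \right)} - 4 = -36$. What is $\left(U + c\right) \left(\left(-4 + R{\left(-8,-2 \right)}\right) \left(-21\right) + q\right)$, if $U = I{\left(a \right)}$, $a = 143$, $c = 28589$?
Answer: $-298649106$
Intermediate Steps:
$I{\left(t \right)} = -32$ ($I{\left(t \right)} = 4 - 36 = -32$)
$U = -32$
$q = -10584$ ($q = \left(-189\right) 56 = -10584$)
$\left(U + c\right) \left(\left(-4 + R{\left(-8,-2 \right)}\right) \left(-21\right) + q\right) = \left(-32 + 28589\right) \left(\left(-4 - 2\right) \left(-21\right) - 10584\right) = 28557 \left(\left(-6\right) \left(-21\right) - 10584\right) = 28557 \left(126 - 10584\right) = 28557 \left(-10458\right) = -298649106$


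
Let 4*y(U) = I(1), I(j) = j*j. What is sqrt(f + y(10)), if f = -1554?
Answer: I*sqrt(6215)/2 ≈ 39.418*I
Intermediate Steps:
I(j) = j**2
y(U) = 1/4 (y(U) = (1/4)*1**2 = (1/4)*1 = 1/4)
sqrt(f + y(10)) = sqrt(-1554 + 1/4) = sqrt(-6215/4) = I*sqrt(6215)/2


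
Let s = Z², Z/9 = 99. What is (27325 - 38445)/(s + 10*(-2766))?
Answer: -11120/766221 ≈ -0.014513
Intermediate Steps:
Z = 891 (Z = 9*99 = 891)
s = 793881 (s = 891² = 793881)
(27325 - 38445)/(s + 10*(-2766)) = (27325 - 38445)/(793881 + 10*(-2766)) = -11120/(793881 - 27660) = -11120/766221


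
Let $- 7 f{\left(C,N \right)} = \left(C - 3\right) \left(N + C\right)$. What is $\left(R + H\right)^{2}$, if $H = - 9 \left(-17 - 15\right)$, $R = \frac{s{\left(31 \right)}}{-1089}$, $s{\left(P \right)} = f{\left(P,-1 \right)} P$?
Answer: $\frac{11190254656}{131769} \approx 84923.0$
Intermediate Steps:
$f{\left(C,N \right)} = - \frac{\left(-3 + C\right) \left(C + N\right)}{7}$ ($f{\left(C,N \right)} = - \frac{\left(C - 3\right) \left(N + C\right)}{7} = - \frac{\left(-3 + C\right) \left(C + N\right)}{7}$)
$s{\left(P \right)} = P \left(- \frac{3}{7} - \frac{P^{2}}{7} + \frac{4 P}{7}\right)$ ($s{\left(P \right)} = \left(- \frac{P^{2}}{7} + \frac{3 P}{7} + \frac{3}{7} \left(-1\right) - \frac{1}{7} P \left(-1\right)\right) P = \left(- \frac{P^{2}}{7} + \frac{3 P}{7} - \frac{3}{7} + \frac{P}{7}\right) P = \left(- \frac{3}{7} - \frac{P^{2}}{7} + \frac{4 P}{7}\right) P = P \left(- \frac{3}{7} - \frac{P^{2}}{7} + \frac{4 P}{7}\right)$)
$R = \frac{1240}{363}$ ($R = \frac{\frac{1}{7} \cdot 31 \left(-3 - 31^{2} + 4 \cdot 31\right)}{-1089} = \frac{1}{7} \cdot 31 \left(-3 - 961 + 124\right) \left(- \frac{1}{1089}\right) = \frac{1}{7} \cdot 31 \left(-840\right) \left(- \frac{1}{1089}\right) = \left(-3720\right) \left(- \frac{1}{1089}\right) = \frac{1240}{363} \approx 3.416$)
$H = 288$ ($H = \left(-9\right) \left(-32\right) = 288$)
$\left(R + H\right)^{2} = \left(\frac{1240}{363} + 288\right)^{2} = \left(\frac{105784}{363}\right)^{2} = \frac{11190254656}{131769}$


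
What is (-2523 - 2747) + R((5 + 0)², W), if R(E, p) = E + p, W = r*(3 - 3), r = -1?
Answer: -5245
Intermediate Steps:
W = 0 (W = -(3 - 3) = -1*0 = 0)
(-2523 - 2747) + R((5 + 0)², W) = (-2523 - 2747) + ((5 + 0)² + 0) = -5270 + (5² + 0) = -5270 + (25 + 0) = -5270 + 25 = -5245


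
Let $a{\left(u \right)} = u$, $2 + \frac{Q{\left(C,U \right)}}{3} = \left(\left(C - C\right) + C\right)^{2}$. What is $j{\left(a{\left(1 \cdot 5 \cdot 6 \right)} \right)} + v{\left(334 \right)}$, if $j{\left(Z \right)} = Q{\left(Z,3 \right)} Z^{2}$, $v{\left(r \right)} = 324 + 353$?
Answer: $2425277$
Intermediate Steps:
$v{\left(r \right)} = 677$
$Q{\left(C,U \right)} = -6 + 3 C^{2}$ ($Q{\left(C,U \right)} = -6 + 3 \left(\left(C - C\right) + C\right)^{2} = -6 + 3 \left(0 + C\right)^{2} = -6 + 3 C^{2}$)
$j{\left(Z \right)} = Z^{2} \left(-6 + 3 Z^{2}\right)$ ($j{\left(Z \right)} = \left(-6 + 3 Z^{2}\right) Z^{2} = Z^{2} \left(-6 + 3 Z^{2}\right)$)
$j{\left(a{\left(1 \cdot 5 \cdot 6 \right)} \right)} + v{\left(334 \right)} = 3 \left(1 \cdot 5 \cdot 6\right)^{2} \left(-2 + \left(1 \cdot 5 \cdot 6\right)^{2}\right) + 677 = 3 \left(5 \cdot 6\right)^{2} \left(-2 + \left(5 \cdot 6\right)^{2}\right) + 677 = 3 \cdot 30^{2} \left(-2 + 30^{2}\right) + 677 = 3 \cdot 900 \left(-2 + 900\right) + 677 = 3 \cdot 900 \cdot 898 + 677 = 2424600 + 677 = 2425277$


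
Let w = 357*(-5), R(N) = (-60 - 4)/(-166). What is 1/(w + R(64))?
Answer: -83/148123 ≈ -0.00056035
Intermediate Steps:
R(N) = 32/83 (R(N) = -64*(-1/166) = 32/83)
w = -1785
1/(w + R(64)) = 1/(-1785 + 32/83) = 1/(-148123/83) = -83/148123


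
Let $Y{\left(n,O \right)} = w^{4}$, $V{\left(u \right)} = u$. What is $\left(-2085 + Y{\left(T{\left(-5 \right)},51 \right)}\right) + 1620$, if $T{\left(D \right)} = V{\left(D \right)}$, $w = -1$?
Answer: $-464$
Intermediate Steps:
$T{\left(D \right)} = D$
$Y{\left(n,O \right)} = 1$ ($Y{\left(n,O \right)} = \left(-1\right)^{4} = 1$)
$\left(-2085 + Y{\left(T{\left(-5 \right)},51 \right)}\right) + 1620 = \left(-2085 + 1\right) + 1620 = -2084 + 1620 = -464$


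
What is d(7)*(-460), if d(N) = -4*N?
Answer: 12880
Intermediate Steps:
d(7)*(-460) = -4*7*(-460) = -28*(-460) = 12880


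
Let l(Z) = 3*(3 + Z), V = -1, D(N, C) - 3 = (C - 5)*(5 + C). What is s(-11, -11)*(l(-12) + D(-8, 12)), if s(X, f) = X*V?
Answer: 1045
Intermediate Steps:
D(N, C) = 3 + (-5 + C)*(5 + C) (D(N, C) = 3 + (C - 5)*(5 + C) = 3 + (-5 + C)*(5 + C))
l(Z) = 9 + 3*Z
s(X, f) = -X (s(X, f) = X*(-1) = -X)
s(-11, -11)*(l(-12) + D(-8, 12)) = (-1*(-11))*((9 + 3*(-12)) + (-22 + 12**2)) = 11*((9 - 36) + (-22 + 144)) = 11*(-27 + 122) = 11*95 = 1045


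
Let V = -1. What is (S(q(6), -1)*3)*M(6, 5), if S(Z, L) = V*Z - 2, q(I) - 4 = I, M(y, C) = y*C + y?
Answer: -1296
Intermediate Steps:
M(y, C) = y + C*y (M(y, C) = C*y + y = y + C*y)
q(I) = 4 + I
S(Z, L) = -2 - Z (S(Z, L) = -Z - 2 = -2 - Z)
(S(q(6), -1)*3)*M(6, 5) = ((-2 - (4 + 6))*3)*(6*(1 + 5)) = ((-2 - 1*10)*3)*(6*6) = ((-2 - 10)*3)*36 = -12*3*36 = -36*36 = -1296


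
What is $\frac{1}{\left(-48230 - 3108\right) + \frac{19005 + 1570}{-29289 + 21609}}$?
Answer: $- \frac{1536}{78859283} \approx -1.9478 \cdot 10^{-5}$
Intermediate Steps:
$\frac{1}{\left(-48230 - 3108\right) + \frac{19005 + 1570}{-29289 + 21609}} = \frac{1}{\left(-48230 - 3108\right) + \frac{20575}{-7680}} = \frac{1}{-51338 + 20575 \left(- \frac{1}{7680}\right)} = \frac{1}{-51338 - \frac{4115}{1536}} = \frac{1}{- \frac{78859283}{1536}} = - \frac{1536}{78859283}$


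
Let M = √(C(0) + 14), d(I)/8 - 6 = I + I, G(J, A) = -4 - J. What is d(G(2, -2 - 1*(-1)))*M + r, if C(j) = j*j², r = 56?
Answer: 56 - 48*√14 ≈ -123.60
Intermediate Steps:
C(j) = j³
d(I) = 48 + 16*I (d(I) = 48 + 8*(I + I) = 48 + 8*(2*I) = 48 + 16*I)
M = √14 (M = √(0³ + 14) = √(0 + 14) = √14 ≈ 3.7417)
d(G(2, -2 - 1*(-1)))*M + r = (48 + 16*(-4 - 1*2))*√14 + 56 = (48 + 16*(-4 - 2))*√14 + 56 = (48 + 16*(-6))*√14 + 56 = (48 - 96)*√14 + 56 = -48*√14 + 56 = 56 - 48*√14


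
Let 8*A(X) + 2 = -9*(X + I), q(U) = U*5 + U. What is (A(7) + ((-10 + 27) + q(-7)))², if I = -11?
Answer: 6889/16 ≈ 430.56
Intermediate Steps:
q(U) = 6*U (q(U) = 5*U + U = 6*U)
A(X) = 97/8 - 9*X/8 (A(X) = -¼ + (-9*(X - 11))/8 = -¼ + (-9*(-11 + X))/8 = -¼ + (99 - 9*X)/8 = -¼ + (99/8 - 9*X/8) = 97/8 - 9*X/8)
(A(7) + ((-10 + 27) + q(-7)))² = ((97/8 - 9/8*7) + ((-10 + 27) + 6*(-7)))² = ((97/8 - 63/8) + (17 - 42))² = (17/4 - 25)² = (-83/4)² = 6889/16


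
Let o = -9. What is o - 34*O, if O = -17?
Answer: 569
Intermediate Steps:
o - 34*O = -9 - 34*(-17) = -9 + 578 = 569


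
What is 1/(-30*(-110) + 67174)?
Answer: 1/70474 ≈ 1.4190e-5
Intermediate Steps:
1/(-30*(-110) + 67174) = 1/(3300 + 67174) = 1/70474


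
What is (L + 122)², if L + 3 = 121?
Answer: 57600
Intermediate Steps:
L = 118 (L = -3 + 121 = 118)
(L + 122)² = (118 + 122)² = 240² = 57600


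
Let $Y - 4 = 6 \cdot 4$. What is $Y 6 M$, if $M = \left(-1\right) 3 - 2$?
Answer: $-840$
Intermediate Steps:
$Y = 28$ ($Y = 4 + 6 \cdot 4 = 4 + 24 = 28$)
$M = -5$ ($M = -3 - 2 = -5$)
$Y 6 M = 28 \cdot 6 \left(-5\right) = 168 \left(-5\right) = -840$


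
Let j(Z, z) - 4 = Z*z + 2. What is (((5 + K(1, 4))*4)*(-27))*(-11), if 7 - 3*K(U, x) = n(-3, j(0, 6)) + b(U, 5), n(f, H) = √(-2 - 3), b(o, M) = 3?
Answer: 7524 - 396*I*√5 ≈ 7524.0 - 885.48*I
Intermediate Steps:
j(Z, z) = 6 + Z*z (j(Z, z) = 4 + (Z*z + 2) = 4 + (2 + Z*z) = 6 + Z*z)
n(f, H) = I*√5 (n(f, H) = √(-5) = I*√5)
K(U, x) = 4/3 - I*√5/3 (K(U, x) = 7/3 - (I*√5 + 3)/3 = 7/3 - (3 + I*√5)/3 = 7/3 + (-1 - I*√5/3) = 4/3 - I*√5/3)
(((5 + K(1, 4))*4)*(-27))*(-11) = (((5 + (4/3 - I*√5/3))*4)*(-27))*(-11) = (((19/3 - I*√5/3)*4)*(-27))*(-11) = ((76/3 - 4*I*√5/3)*(-27))*(-11) = (-684 + 36*I*√5)*(-11) = 7524 - 396*I*√5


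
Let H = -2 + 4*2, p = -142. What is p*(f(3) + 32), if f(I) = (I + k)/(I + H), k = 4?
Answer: -41890/9 ≈ -4654.4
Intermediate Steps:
H = 6 (H = -2 + 8 = 6)
f(I) = (4 + I)/(6 + I) (f(I) = (I + 4)/(I + 6) = (4 + I)/(6 + I))
p*(f(3) + 32) = -142*((4 + 3)/(6 + 3) + 32) = -142*(7/9 + 32) = -142*295/9 = -41890/9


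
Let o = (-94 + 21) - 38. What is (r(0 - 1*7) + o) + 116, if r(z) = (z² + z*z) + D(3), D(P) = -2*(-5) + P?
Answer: 116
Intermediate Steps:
D(P) = 10 + P
o = -111 (o = -73 - 38 = -111)
r(z) = 13 + 2*z² (r(z) = (z² + z*z) + (10 + 3) = (z² + z²) + 13 = 2*z² + 13 = 13 + 2*z²)
(r(0 - 1*7) + o) + 116 = ((13 + 2*(0 - 1*7)²) - 111) + 116 = ((13 + 2*(0 - 7)²) - 111) + 116 = ((13 + 2*(-7)²) - 111) + 116 = ((13 + 2*49) - 111) + 116 = ((13 + 98) - 111) + 116 = (111 - 111) + 116 = 0 + 116 = 116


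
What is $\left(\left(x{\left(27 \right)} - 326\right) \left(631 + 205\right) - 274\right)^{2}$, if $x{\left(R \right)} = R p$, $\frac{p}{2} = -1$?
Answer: $101094746116$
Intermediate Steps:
$p = -2$ ($p = 2 \left(-1\right) = -2$)
$x{\left(R \right)} = - 2 R$ ($x{\left(R \right)} = R \left(-2\right) = - 2 R$)
$\left(\left(x{\left(27 \right)} - 326\right) \left(631 + 205\right) - 274\right)^{2} = \left(\left(\left(-2\right) 27 - 326\right) \left(631 + 205\right) - 274\right)^{2} = \left(\left(-54 - 326\right) 836 - 274\right)^{2} = \left(\left(-380\right) 836 - 274\right)^{2} = \left(-317680 - 274\right)^{2} = \left(-317954\right)^{2} = 101094746116$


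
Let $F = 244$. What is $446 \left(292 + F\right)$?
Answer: $239056$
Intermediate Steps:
$446 \left(292 + F\right) = 446 \left(292 + 244\right) = 446 \cdot 536 = 239056$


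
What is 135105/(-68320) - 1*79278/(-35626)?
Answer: 60302223/243396832 ≈ 0.24775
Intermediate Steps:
135105/(-68320) - 1*79278/(-35626) = 135105*(-1/68320) - 79278*(-1/35626) = -27021/13664 + 39639/17813 = 60302223/243396832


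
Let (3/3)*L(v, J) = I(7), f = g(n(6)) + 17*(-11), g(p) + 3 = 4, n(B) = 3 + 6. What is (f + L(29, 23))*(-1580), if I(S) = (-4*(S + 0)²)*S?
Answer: 2461640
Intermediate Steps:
n(B) = 9
g(p) = 1 (g(p) = -3 + 4 = 1)
I(S) = -4*S³ (I(S) = (-4*S²)*S = -4*S³)
f = -186 (f = 1 + 17*(-11) = 1 - 187 = -186)
L(v, J) = -1372 (L(v, J) = -4*7³ = -4*343 = -1372)
(f + L(29, 23))*(-1580) = (-186 - 1372)*(-1580) = -1558*(-1580) = 2461640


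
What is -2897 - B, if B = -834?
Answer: -2063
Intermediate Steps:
-2897 - B = -2897 - 1*(-834) = -2897 + 834 = -2063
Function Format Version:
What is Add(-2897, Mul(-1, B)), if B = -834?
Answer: -2063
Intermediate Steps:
Add(-2897, Mul(-1, B)) = Add(-2897, Mul(-1, -834)) = Add(-2897, 834) = -2063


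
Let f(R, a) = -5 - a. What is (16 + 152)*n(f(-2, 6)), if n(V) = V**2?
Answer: 20328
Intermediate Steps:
(16 + 152)*n(f(-2, 6)) = (16 + 152)*(-5 - 1*6)**2 = 168*(-5 - 6)**2 = 168*(-11)**2 = 168*121 = 20328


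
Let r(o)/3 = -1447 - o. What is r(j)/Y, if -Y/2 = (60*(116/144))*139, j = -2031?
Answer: -2628/20155 ≈ -0.13039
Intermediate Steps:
r(o) = -4341 - 3*o (r(o) = 3*(-1447 - o) = -4341 - 3*o)
Y = -40310/3 (Y = -2*60*(116/144)*139 = -2*60*(116*(1/144))*139 = -2*60*(29/36)*139 = -290*139/3 = -2*20155/3 = -40310/3 ≈ -13437.)
r(j)/Y = (-4341 - 3*(-2031))/(-40310/3) = (-4341 + 6093)*(-3/40310) = 1752*(-3/40310) = -2628/20155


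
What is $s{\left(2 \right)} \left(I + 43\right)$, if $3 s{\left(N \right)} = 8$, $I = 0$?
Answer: $\frac{344}{3} \approx 114.67$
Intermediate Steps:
$s{\left(N \right)} = \frac{8}{3}$ ($s{\left(N \right)} = \frac{1}{3} \cdot 8 = \frac{8}{3}$)
$s{\left(2 \right)} \left(I + 43\right) = \frac{8 \left(0 + 43\right)}{3} = \frac{8}{3} \cdot 43 = \frac{344}{3}$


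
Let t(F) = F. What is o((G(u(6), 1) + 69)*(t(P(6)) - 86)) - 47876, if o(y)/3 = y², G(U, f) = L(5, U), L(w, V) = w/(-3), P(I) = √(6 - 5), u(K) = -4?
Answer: 294665272/3 ≈ 9.8222e+7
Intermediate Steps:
P(I) = 1 (P(I) = √1 = 1)
L(w, V) = -w/3 (L(w, V) = w*(-⅓) = -w/3)
G(U, f) = -5/3 (G(U, f) = -⅓*5 = -5/3)
o(y) = 3*y²
o((G(u(6), 1) + 69)*(t(P(6)) - 86)) - 47876 = 3*((-5/3 + 69)*(1 - 86))² - 47876 = 3*((202/3)*(-85))² - 47876 = 3*(-17170/3)² - 47876 = 3*(294808900/9) - 47876 = 294808900/3 - 47876 = 294665272/3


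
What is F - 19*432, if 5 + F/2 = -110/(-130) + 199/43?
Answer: -4587742/559 ≈ -8207.0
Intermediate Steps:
F = 530/559 (F = -10 + 2*(-110/(-130) + 199/43) = -10 + 2*(-110*(-1/130) + 199*(1/43)) = -10 + 2*(11/13 + 199/43) = -10 + 2*(3060/559) = -10 + 6120/559 = 530/559 ≈ 0.94812)
F - 19*432 = 530/559 - 19*432 = 530/559 - 8208 = -4587742/559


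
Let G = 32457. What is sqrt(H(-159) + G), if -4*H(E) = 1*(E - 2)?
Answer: sqrt(129989)/2 ≈ 180.27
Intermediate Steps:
H(E) = 1/2 - E/4 (H(E) = -(E - 2)/4 = -(-2 + E)/4 = 1/2 - E/4)
sqrt(H(-159) + G) = sqrt((1/2 - 1/4*(-159)) + 32457) = sqrt((1/2 + 159/4) + 32457) = sqrt(161/4 + 32457) = sqrt(129989/4) = sqrt(129989)/2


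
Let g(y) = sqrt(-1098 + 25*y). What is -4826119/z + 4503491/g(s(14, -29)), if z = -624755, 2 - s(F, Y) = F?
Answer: 4826119/624755 - 4503491*I*sqrt(1398)/1398 ≈ 7.7248 - 1.2045e+5*I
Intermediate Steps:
s(F, Y) = 2 - F
-4826119/z + 4503491/g(s(14, -29)) = -4826119/(-624755) + 4503491/(sqrt(-1098 + 25*(2 - 1*14))) = -4826119*(-1/624755) + 4503491/(sqrt(-1098 + 25*(2 - 14))) = 4826119/624755 + 4503491/(sqrt(-1098 + 25*(-12))) = 4826119/624755 + 4503491/(sqrt(-1098 - 300)) = 4826119/624755 + 4503491/(sqrt(-1398)) = 4826119/624755 + 4503491/((I*sqrt(1398))) = 4826119/624755 + 4503491*(-I*sqrt(1398)/1398) = 4826119/624755 - 4503491*I*sqrt(1398)/1398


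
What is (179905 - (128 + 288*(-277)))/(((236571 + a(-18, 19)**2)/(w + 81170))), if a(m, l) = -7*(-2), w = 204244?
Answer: 74080059942/236767 ≈ 3.1288e+5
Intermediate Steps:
a(m, l) = 14
(179905 - (128 + 288*(-277)))/(((236571 + a(-18, 19)**2)/(w + 81170))) = (179905 - (128 + 288*(-277)))/(((236571 + 14**2)/(204244 + 81170))) = (179905 - (128 - 79776))/(((236571 + 196)/285414)) = (179905 - 1*(-79648))/((236767*(1/285414))) = (179905 + 79648)/(236767/285414) = 259553*(285414/236767) = 74080059942/236767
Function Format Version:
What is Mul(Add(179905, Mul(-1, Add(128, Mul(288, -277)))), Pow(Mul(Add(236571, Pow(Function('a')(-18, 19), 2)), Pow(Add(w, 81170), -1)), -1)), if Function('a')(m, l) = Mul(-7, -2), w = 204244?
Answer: Rational(74080059942, 236767) ≈ 3.1288e+5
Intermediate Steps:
Function('a')(m, l) = 14
Mul(Add(179905, Mul(-1, Add(128, Mul(288, -277)))), Pow(Mul(Add(236571, Pow(Function('a')(-18, 19), 2)), Pow(Add(w, 81170), -1)), -1)) = Mul(Add(179905, Mul(-1, Add(128, Mul(288, -277)))), Pow(Mul(Add(236571, Pow(14, 2)), Pow(Add(204244, 81170), -1)), -1)) = Mul(Add(179905, Mul(-1, Add(128, -79776))), Pow(Mul(Add(236571, 196), Pow(285414, -1)), -1)) = Mul(Add(179905, Mul(-1, -79648)), Pow(Mul(236767, Rational(1, 285414)), -1)) = Mul(Add(179905, 79648), Pow(Rational(236767, 285414), -1)) = Mul(259553, Rational(285414, 236767)) = Rational(74080059942, 236767)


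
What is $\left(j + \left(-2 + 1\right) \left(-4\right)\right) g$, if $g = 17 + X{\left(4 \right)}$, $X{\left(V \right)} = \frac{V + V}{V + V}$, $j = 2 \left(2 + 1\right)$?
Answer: $180$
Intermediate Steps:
$j = 6$ ($j = 2 \cdot 3 = 6$)
$X{\left(V \right)} = 1$ ($X{\left(V \right)} = \frac{2 V}{2 V} = 2 V \frac{1}{2 V} = 1$)
$g = 18$ ($g = 17 + 1 = 18$)
$\left(j + \left(-2 + 1\right) \left(-4\right)\right) g = \left(6 + \left(-2 + 1\right) \left(-4\right)\right) 18 = \left(6 - -4\right) 18 = \left(6 + 4\right) 18 = 10 \cdot 18 = 180$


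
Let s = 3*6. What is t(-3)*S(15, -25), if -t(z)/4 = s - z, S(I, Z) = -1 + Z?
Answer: 2184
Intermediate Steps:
s = 18
t(z) = -72 + 4*z (t(z) = -4*(18 - z) = -72 + 4*z)
t(-3)*S(15, -25) = (-72 + 4*(-3))*(-1 - 25) = (-72 - 12)*(-26) = -84*(-26) = 2184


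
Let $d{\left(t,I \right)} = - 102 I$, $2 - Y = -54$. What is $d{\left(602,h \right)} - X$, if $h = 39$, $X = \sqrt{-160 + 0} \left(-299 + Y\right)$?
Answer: $-3978 + 972 i \sqrt{10} \approx -3978.0 + 3073.7 i$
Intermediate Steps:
$Y = 56$ ($Y = 2 - -54 = 2 + 54 = 56$)
$X = - 972 i \sqrt{10}$ ($X = \sqrt{-160 + 0} \left(-299 + 56\right) = \sqrt{-160} \left(-243\right) = 4 i \sqrt{10} \left(-243\right) = - 972 i \sqrt{10} \approx - 3073.7 i$)
$d{\left(602,h \right)} - X = \left(-102\right) 39 - - 972 i \sqrt{10} = -3978 + 972 i \sqrt{10}$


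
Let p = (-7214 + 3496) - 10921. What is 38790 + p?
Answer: 24151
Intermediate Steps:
p = -14639 (p = -3718 - 10921 = -14639)
38790 + p = 38790 - 14639 = 24151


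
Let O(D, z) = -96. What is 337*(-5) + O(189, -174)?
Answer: -1781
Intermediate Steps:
337*(-5) + O(189, -174) = 337*(-5) - 96 = -1685 - 96 = -1781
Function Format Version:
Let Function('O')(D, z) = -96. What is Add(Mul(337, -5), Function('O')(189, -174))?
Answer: -1781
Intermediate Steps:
Add(Mul(337, -5), Function('O')(189, -174)) = Add(Mul(337, -5), -96) = Add(-1685, -96) = -1781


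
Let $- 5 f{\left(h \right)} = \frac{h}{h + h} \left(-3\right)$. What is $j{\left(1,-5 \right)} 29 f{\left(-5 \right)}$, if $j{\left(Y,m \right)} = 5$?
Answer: $\frac{87}{2} \approx 43.5$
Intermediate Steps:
$f{\left(h \right)} = \frac{3}{10}$ ($f{\left(h \right)} = - \frac{\frac{h}{h + h} \left(-3\right)}{5} = - \frac{\frac{h}{2 h} \left(-3\right)}{5} = - \frac{\frac{1}{2 h} h \left(-3\right)}{5} = - \frac{\frac{1}{2} \left(-3\right)}{5} = \left(- \frac{1}{5}\right) \left(- \frac{3}{2}\right) = \frac{3}{10}$)
$j{\left(1,-5 \right)} 29 f{\left(-5 \right)} = 5 \cdot 29 \cdot \frac{3}{10} = 145 \cdot \frac{3}{10} = \frac{87}{2}$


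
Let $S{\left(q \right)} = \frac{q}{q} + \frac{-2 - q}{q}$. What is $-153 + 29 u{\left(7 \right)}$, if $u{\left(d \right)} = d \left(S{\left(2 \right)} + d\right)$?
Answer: $1065$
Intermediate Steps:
$S{\left(q \right)} = 1 + \frac{-2 - q}{q}$
$u{\left(d \right)} = d \left(-1 + d\right)$ ($u{\left(d \right)} = d \left(- \frac{2}{2} + d\right) = d \left(\left(-2\right) \frac{1}{2} + d\right) = d \left(-1 + d\right)$)
$-153 + 29 u{\left(7 \right)} = -153 + 29 \cdot 7 \left(-1 + 7\right) = -153 + 29 \cdot 7 \cdot 6 = -153 + 29 \cdot 42 = -153 + 1218 = 1065$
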